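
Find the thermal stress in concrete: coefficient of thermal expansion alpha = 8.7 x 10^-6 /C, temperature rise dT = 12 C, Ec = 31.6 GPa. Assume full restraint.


sigma = alpha * dT * Ec
= 8.7e-6 * 12 * 31.6 * 1000
= 3.299 MPa

3.299


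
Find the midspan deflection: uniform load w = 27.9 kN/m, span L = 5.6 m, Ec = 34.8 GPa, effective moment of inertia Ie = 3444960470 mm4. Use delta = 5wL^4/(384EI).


Convert: L = 5.6 m = 5600 mm, Ec = 34.8 GPa = 34800 MPa
delta = 5 * 27.9 * 5600^4 / (384 * 34800 * 3444960470)
= 2.98 mm

2.98


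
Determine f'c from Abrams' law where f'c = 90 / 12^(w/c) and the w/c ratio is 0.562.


f'c = 90 / 12^0.562
= 90 / 4.041
= 22.27 MPa

22.27


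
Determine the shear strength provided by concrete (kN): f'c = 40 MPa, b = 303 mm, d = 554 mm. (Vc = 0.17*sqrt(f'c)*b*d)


Vc = 0.17 * sqrt(40) * 303 * 554 / 1000
= 180.48 kN

180.48


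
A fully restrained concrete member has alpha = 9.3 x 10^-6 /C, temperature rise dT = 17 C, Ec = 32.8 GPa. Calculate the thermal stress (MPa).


sigma = alpha * dT * Ec
= 9.3e-6 * 17 * 32.8 * 1000
= 5.186 MPa

5.186


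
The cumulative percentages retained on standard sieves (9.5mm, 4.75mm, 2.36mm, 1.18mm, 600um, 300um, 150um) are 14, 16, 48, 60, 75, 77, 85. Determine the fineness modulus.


FM = sum(cumulative % retained) / 100
= 375 / 100
= 3.75

3.75


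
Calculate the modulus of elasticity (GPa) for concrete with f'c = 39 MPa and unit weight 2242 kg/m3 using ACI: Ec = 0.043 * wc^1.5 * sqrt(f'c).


Ec = 0.043 * 2242^1.5 * sqrt(39) / 1000
= 28.51 GPa

28.51


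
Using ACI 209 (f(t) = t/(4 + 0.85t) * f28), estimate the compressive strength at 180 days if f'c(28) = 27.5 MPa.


f(180) = 180 / (4 + 0.85 * 180) * 27.5
= 180 / 157.0 * 27.5
= 31.53 MPa

31.53


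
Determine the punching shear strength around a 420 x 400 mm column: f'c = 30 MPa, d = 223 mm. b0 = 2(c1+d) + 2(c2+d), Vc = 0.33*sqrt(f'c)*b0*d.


b0 = 2*(420 + 223) + 2*(400 + 223) = 2532 mm
Vc = 0.33 * sqrt(30) * 2532 * 223 / 1000
= 1020.57 kN

1020.57


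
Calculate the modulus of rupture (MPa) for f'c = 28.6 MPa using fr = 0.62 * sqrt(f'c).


fr = 0.62 * sqrt(28.6)
= 3.316 MPa

3.316


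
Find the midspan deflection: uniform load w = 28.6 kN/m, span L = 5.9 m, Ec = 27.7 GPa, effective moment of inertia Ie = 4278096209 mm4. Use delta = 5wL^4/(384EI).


Convert: L = 5.9 m = 5900 mm, Ec = 27.7 GPa = 27700 MPa
delta = 5 * 28.6 * 5900^4 / (384 * 27700 * 4278096209)
= 3.81 mm

3.81


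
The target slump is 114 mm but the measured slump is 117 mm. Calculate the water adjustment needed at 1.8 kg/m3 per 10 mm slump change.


Difference = 114 - 117 = -3 mm
Water adjustment = -3 * 1.8 / 10 = -0.5 kg/m3

-0.5


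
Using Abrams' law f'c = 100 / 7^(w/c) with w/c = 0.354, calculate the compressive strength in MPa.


f'c = 100 / 7^0.354
= 100 / 1.991
= 50.22 MPa

50.22


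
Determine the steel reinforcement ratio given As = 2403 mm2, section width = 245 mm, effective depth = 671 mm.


rho = As / (b * d)
= 2403 / (245 * 671)
= 0.0146

0.0146


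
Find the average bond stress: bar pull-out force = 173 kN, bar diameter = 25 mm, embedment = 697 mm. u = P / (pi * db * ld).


u = P / (pi * db * ld)
= 173 * 1000 / (pi * 25 * 697)
= 3.16 MPa

3.16


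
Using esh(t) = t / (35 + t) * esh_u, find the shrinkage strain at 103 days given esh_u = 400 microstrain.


esh(103) = 103 / (35 + 103) * 400
= 103 / 138 * 400
= 298.6 microstrain

298.6


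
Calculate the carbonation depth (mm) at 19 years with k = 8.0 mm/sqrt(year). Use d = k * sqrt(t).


depth = k * sqrt(t)
= 8.0 * sqrt(19)
= 34.87 mm

34.87


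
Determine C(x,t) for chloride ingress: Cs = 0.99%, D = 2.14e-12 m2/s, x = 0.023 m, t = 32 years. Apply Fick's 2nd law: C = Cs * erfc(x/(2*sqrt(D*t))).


t_seconds = 32 * 365.25 * 24 * 3600 = 1009843200.0 s
arg = 0.023 / (2 * sqrt(2.14e-12 * 1009843200.0))
= 0.2474
erfc(0.2474) = 0.7265
C = 0.99 * 0.7265 = 0.7192%

0.7192


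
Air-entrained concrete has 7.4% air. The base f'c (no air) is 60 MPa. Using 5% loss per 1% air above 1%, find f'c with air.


Strength loss = (7.4 - 1) * 5 = 32.0%
f'c = 60 * (1 - 32.0/100)
= 40.8 MPa

40.8


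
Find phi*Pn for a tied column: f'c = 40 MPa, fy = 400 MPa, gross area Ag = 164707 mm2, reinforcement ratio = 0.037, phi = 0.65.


Ast = rho * Ag = 0.037 * 164707 = 6094.159 mm2
phi*Pn = 0.65 * 0.80 * (0.85 * 40 * (164707 - 6094.159) + 400 * 6094.159) / 1000
= 4071.86 kN

4071.86


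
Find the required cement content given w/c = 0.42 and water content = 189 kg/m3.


Cement = water / (w/c)
= 189 / 0.42
= 450.0 kg/m3

450.0


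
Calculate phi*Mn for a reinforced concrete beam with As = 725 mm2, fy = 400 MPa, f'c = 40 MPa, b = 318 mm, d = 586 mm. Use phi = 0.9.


a = As * fy / (0.85 * f'c * b)
= 725 * 400 / (0.85 * 40 * 318)
= 26.822 mm
Mn = As * fy * (d - a/2) / 10^6
= 166.0508 kN-m
phi*Mn = 0.9 * 166.0508 = 149.45 kN-m

149.45


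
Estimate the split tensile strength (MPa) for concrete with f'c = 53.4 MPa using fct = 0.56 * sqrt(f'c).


fct = 0.56 * sqrt(53.4)
= 0.56 * 7.308
= 4.092 MPa

4.092


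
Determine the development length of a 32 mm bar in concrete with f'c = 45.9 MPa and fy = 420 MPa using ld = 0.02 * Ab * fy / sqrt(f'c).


Ab = pi * 32^2 / 4 = 804.248 mm2
ld = 0.02 * 804.248 * 420 / sqrt(45.9)
= 997.2 mm

997.2


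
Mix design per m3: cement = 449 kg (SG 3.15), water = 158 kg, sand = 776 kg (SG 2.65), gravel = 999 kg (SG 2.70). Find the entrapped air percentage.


Vol cement = 449 / (3.15 * 1000) = 0.14254 m3
Vol water = 158 / 1000 = 0.158 m3
Vol sand = 776 / (2.65 * 1000) = 0.29283 m3
Vol gravel = 999 / (2.70 * 1000) = 0.37 m3
Total solid + water volume = 0.96337 m3
Air = (1 - 0.96337) * 100 = 3.66%

3.66


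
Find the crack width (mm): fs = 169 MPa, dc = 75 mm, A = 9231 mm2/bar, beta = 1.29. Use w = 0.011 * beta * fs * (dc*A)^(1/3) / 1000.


w = 0.011 * beta * fs * (dc * A)^(1/3) / 1000
= 0.011 * 1.29 * 169 * (75 * 9231)^(1/3) / 1000
= 0.212 mm

0.212


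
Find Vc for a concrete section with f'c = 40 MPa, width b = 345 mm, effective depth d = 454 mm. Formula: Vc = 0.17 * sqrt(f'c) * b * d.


Vc = 0.17 * sqrt(40) * 345 * 454 / 1000
= 168.4 kN

168.4


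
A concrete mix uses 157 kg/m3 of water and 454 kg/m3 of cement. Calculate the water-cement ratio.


w/c = water / cement
w/c = 157 / 454 = 0.346

0.346


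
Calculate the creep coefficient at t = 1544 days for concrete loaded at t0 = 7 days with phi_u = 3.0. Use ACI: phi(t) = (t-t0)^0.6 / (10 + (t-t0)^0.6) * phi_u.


dt = 1544 - 7 = 1537
phi = 1537^0.6 / (10 + 1537^0.6) * 3.0
= 2.673

2.673


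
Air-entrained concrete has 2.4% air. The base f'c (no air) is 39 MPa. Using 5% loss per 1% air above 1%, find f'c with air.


Strength loss = (2.4 - 1) * 5 = 7.0%
f'c = 39 * (1 - 7.0/100)
= 36.27 MPa

36.27


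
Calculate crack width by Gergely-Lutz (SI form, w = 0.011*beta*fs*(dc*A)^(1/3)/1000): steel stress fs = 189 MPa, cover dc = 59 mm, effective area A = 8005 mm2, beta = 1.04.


w = 0.011 * beta * fs * (dc * A)^(1/3) / 1000
= 0.011 * 1.04 * 189 * (59 * 8005)^(1/3) / 1000
= 0.168 mm

0.168


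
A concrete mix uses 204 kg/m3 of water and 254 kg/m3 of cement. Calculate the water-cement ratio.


w/c = water / cement
w/c = 204 / 254 = 0.803

0.803


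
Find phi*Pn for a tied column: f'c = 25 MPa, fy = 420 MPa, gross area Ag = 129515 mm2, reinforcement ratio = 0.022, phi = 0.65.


Ast = rho * Ag = 0.022 * 129515 = 2849.33 mm2
phi*Pn = 0.65 * 0.80 * (0.85 * 25 * (129515 - 2849.33) + 420 * 2849.33) / 1000
= 2021.95 kN

2021.95


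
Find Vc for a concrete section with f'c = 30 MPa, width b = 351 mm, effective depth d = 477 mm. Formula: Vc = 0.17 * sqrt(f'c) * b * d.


Vc = 0.17 * sqrt(30) * 351 * 477 / 1000
= 155.9 kN

155.9


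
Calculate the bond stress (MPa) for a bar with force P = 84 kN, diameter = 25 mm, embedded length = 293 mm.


u = P / (pi * db * ld)
= 84 * 1000 / (pi * 25 * 293)
= 3.65 MPa

3.65


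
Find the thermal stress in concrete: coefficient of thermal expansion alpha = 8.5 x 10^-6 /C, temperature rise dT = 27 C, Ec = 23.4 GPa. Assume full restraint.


sigma = alpha * dT * Ec
= 8.5e-6 * 27 * 23.4 * 1000
= 5.37 MPa

5.37


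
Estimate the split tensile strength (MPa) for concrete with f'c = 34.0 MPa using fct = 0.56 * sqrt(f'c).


fct = 0.56 * sqrt(34.0)
= 0.56 * 5.831
= 3.265 MPa

3.265


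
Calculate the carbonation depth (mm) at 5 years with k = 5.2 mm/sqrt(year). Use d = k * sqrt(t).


depth = k * sqrt(t)
= 5.2 * sqrt(5)
= 11.63 mm

11.63


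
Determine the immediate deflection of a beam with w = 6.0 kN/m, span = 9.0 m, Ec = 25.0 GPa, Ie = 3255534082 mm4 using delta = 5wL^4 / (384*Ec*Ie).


Convert: L = 9.0 m = 9000 mm, Ec = 25.0 GPa = 25000 MPa
delta = 5 * 6.0 * 9000^4 / (384 * 25000 * 3255534082)
= 6.3 mm

6.3


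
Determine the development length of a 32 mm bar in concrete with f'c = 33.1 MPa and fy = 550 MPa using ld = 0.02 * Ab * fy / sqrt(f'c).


Ab = pi * 32^2 / 4 = 804.248 mm2
ld = 0.02 * 804.248 * 550 / sqrt(33.1)
= 1537.7 mm

1537.7


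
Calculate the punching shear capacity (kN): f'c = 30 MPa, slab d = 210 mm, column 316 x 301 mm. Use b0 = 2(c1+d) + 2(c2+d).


b0 = 2*(316 + 210) + 2*(301 + 210) = 2074 mm
Vc = 0.33 * sqrt(30) * 2074 * 210 / 1000
= 787.23 kN

787.23


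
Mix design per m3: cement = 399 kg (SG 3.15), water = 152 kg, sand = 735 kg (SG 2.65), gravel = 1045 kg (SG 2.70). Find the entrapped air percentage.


Vol cement = 399 / (3.15 * 1000) = 0.126667 m3
Vol water = 152 / 1000 = 0.152 m3
Vol sand = 735 / (2.65 * 1000) = 0.277358 m3
Vol gravel = 1045 / (2.70 * 1000) = 0.387037 m3
Total solid + water volume = 0.943062 m3
Air = (1 - 0.943062) * 100 = 5.69%

5.69


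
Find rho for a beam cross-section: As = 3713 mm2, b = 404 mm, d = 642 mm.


rho = As / (b * d)
= 3713 / (404 * 642)
= 0.0143

0.0143


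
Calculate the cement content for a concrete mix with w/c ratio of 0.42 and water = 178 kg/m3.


Cement = water / (w/c)
= 178 / 0.42
= 423.8 kg/m3

423.8


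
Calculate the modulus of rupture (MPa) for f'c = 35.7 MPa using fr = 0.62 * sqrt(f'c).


fr = 0.62 * sqrt(35.7)
= 3.704 MPa

3.704


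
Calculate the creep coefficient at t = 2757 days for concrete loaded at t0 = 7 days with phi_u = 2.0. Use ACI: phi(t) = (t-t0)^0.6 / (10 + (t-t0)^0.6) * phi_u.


dt = 2757 - 7 = 2750
phi = 2750^0.6 / (10 + 2750^0.6) * 2.0
= 1.841

1.841


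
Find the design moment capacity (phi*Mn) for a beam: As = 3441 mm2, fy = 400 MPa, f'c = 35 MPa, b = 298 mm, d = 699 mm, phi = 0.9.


a = As * fy / (0.85 * f'c * b)
= 3441 * 400 / (0.85 * 35 * 298)
= 155.2535 mm
Mn = As * fy * (d - a/2) / 10^6
= 855.2581 kN-m
phi*Mn = 0.9 * 855.2581 = 769.73 kN-m

769.73


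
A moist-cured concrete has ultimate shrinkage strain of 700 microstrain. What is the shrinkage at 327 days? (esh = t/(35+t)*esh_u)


esh(327) = 327 / (35 + 327) * 700
= 327 / 362 * 700
= 632.3 microstrain

632.3


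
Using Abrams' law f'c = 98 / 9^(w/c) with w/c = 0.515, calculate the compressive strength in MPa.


f'c = 98 / 9^0.515
= 98 / 3.101
= 31.61 MPa

31.61


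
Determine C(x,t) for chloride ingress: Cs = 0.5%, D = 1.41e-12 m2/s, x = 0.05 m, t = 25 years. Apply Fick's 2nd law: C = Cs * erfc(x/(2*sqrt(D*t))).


t_seconds = 25 * 365.25 * 24 * 3600 = 788940000.0 s
arg = 0.05 / (2 * sqrt(1.41e-12 * 788940000.0))
= 0.7496
erfc(0.7496) = 0.2891
C = 0.5 * 0.2891 = 0.1446%

0.1446


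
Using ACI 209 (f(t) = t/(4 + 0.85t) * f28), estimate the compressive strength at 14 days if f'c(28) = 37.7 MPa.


f(14) = 14 / (4 + 0.85 * 14) * 37.7
= 14 / 15.9 * 37.7
= 33.19 MPa

33.19


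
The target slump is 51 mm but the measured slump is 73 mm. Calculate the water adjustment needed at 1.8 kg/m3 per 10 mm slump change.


Difference = 51 - 73 = -22 mm
Water adjustment = -22 * 1.8 / 10 = -4.0 kg/m3

-4.0


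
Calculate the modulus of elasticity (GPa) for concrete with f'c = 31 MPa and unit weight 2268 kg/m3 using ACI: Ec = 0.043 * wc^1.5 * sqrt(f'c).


Ec = 0.043 * 2268^1.5 * sqrt(31) / 1000
= 25.86 GPa

25.86


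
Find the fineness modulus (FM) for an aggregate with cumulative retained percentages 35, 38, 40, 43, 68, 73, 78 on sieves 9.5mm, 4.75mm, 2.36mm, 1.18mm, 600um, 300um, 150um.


FM = sum(cumulative % retained) / 100
= 375 / 100
= 3.75

3.75


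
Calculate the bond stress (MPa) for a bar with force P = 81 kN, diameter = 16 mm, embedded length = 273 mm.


u = P / (pi * db * ld)
= 81 * 1000 / (pi * 16 * 273)
= 5.903 MPa

5.903


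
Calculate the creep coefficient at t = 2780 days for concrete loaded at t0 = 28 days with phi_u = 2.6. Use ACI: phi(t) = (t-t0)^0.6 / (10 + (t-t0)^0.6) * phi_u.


dt = 2780 - 28 = 2752
phi = 2752^0.6 / (10 + 2752^0.6) * 2.6
= 2.393

2.393


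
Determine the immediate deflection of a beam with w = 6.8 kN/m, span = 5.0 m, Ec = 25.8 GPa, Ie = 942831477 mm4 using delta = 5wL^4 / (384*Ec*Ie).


Convert: L = 5.0 m = 5000 mm, Ec = 25.8 GPa = 25800 MPa
delta = 5 * 6.8 * 5000^4 / (384 * 25800 * 942831477)
= 2.27 mm

2.27


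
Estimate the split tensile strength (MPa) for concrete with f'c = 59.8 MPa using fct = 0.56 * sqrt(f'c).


fct = 0.56 * sqrt(59.8)
= 0.56 * 7.733
= 4.331 MPa

4.331


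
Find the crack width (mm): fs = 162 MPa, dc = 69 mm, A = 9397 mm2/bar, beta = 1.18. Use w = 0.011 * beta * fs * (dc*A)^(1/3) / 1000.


w = 0.011 * beta * fs * (dc * A)^(1/3) / 1000
= 0.011 * 1.18 * 162 * (69 * 9397)^(1/3) / 1000
= 0.182 mm

0.182


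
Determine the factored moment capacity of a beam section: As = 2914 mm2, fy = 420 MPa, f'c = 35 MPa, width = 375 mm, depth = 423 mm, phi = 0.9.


a = As * fy / (0.85 * f'c * b)
= 2914 * 420 / (0.85 * 35 * 375)
= 109.7035 mm
Mn = As * fy * (d - a/2) / 10^6
= 450.5693 kN-m
phi*Mn = 0.9 * 450.5693 = 405.51 kN-m

405.51


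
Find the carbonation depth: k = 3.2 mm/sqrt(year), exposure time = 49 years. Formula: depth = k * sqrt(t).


depth = k * sqrt(t)
= 3.2 * sqrt(49)
= 22.4 mm

22.4


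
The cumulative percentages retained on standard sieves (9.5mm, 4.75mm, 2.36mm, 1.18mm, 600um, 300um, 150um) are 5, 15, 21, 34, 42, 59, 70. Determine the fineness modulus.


FM = sum(cumulative % retained) / 100
= 246 / 100
= 2.46

2.46


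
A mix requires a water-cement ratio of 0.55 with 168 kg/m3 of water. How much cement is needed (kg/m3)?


Cement = water / (w/c)
= 168 / 0.55
= 305.5 kg/m3

305.5


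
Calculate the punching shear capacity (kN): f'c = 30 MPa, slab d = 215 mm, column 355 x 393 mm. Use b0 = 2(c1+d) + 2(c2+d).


b0 = 2*(355 + 215) + 2*(393 + 215) = 2356 mm
Vc = 0.33 * sqrt(30) * 2356 * 215 / 1000
= 915.56 kN

915.56


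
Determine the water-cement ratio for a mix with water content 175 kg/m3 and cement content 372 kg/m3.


w/c = water / cement
w/c = 175 / 372 = 0.47

0.47


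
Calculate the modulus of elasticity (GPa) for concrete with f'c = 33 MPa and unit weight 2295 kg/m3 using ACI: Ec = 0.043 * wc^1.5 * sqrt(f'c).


Ec = 0.043 * 2295^1.5 * sqrt(33) / 1000
= 27.16 GPa

27.16


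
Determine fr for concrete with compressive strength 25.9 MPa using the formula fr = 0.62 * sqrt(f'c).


fr = 0.62 * sqrt(25.9)
= 3.155 MPa

3.155


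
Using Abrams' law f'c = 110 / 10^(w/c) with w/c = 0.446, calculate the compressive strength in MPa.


f'c = 110 / 10^0.446
= 110 / 2.793
= 39.39 MPa

39.39


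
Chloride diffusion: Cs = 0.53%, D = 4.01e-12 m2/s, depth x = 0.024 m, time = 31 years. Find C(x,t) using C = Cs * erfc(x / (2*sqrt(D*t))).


t_seconds = 31 * 365.25 * 24 * 3600 = 978285600.0 s
arg = 0.024 / (2 * sqrt(4.01e-12 * 978285600.0))
= 0.1916
erfc(0.1916) = 0.7864
C = 0.53 * 0.7864 = 0.4168%

0.4168


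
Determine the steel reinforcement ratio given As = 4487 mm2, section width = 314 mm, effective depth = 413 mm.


rho = As / (b * d)
= 4487 / (314 * 413)
= 0.0346

0.0346


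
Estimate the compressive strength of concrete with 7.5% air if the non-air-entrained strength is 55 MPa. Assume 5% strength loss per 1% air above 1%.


Strength loss = (7.5 - 1) * 5 = 32.5%
f'c = 55 * (1 - 32.5/100)
= 37.12 MPa

37.12


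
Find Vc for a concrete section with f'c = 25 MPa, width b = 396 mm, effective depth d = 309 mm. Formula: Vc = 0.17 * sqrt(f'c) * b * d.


Vc = 0.17 * sqrt(25) * 396 * 309 / 1000
= 104.01 kN

104.01


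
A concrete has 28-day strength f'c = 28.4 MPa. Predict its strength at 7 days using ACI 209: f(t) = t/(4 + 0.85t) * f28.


f(7) = 7 / (4 + 0.85 * 7) * 28.4
= 7 / 9.95 * 28.4
= 19.98 MPa

19.98


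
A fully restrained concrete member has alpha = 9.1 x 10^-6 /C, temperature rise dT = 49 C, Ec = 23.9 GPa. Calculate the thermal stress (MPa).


sigma = alpha * dT * Ec
= 9.1e-6 * 49 * 23.9 * 1000
= 10.657 MPa

10.657


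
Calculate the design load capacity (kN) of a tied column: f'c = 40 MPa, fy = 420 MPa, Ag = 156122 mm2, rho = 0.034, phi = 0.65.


Ast = rho * Ag = 0.034 * 156122 = 5308.148 mm2
phi*Pn = 0.65 * 0.80 * (0.85 * 40 * (156122 - 5308.148) + 420 * 5308.148) / 1000
= 3825.69 kN

3825.69


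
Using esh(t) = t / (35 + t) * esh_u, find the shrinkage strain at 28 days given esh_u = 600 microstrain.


esh(28) = 28 / (35 + 28) * 600
= 28 / 63 * 600
= 266.7 microstrain

266.7


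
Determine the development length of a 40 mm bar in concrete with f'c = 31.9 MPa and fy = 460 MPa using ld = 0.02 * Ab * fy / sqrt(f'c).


Ab = pi * 40^2 / 4 = 1256.637 mm2
ld = 0.02 * 1256.637 * 460 / sqrt(31.9)
= 2046.9 mm

2046.9


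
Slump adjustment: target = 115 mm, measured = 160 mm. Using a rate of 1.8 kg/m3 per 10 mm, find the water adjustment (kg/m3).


Difference = 115 - 160 = -45 mm
Water adjustment = -45 * 1.8 / 10 = -8.1 kg/m3

-8.1


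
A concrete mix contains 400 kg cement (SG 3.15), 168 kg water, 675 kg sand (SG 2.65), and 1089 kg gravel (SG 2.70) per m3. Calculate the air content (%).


Vol cement = 400 / (3.15 * 1000) = 0.126984 m3
Vol water = 168 / 1000 = 0.168 m3
Vol sand = 675 / (2.65 * 1000) = 0.254717 m3
Vol gravel = 1089 / (2.70 * 1000) = 0.403333 m3
Total solid + water volume = 0.953034 m3
Air = (1 - 0.953034) * 100 = 4.7%

4.7


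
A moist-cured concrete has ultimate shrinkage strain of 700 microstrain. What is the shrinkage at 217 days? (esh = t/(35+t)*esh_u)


esh(217) = 217 / (35 + 217) * 700
= 217 / 252 * 700
= 602.8 microstrain

602.8


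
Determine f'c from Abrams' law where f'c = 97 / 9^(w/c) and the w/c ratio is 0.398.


f'c = 97 / 9^0.398
= 97 / 2.398
= 40.46 MPa

40.46


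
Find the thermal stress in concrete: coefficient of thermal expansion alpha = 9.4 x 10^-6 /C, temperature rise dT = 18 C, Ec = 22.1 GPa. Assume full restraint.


sigma = alpha * dT * Ec
= 9.4e-6 * 18 * 22.1 * 1000
= 3.739 MPa

3.739


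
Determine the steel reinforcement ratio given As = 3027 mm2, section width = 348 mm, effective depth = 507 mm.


rho = As / (b * d)
= 3027 / (348 * 507)
= 0.0172

0.0172


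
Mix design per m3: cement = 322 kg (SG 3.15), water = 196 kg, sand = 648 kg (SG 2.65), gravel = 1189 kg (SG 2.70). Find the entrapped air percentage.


Vol cement = 322 / (3.15 * 1000) = 0.102222 m3
Vol water = 196 / 1000 = 0.196 m3
Vol sand = 648 / (2.65 * 1000) = 0.244528 m3
Vol gravel = 1189 / (2.70 * 1000) = 0.44037 m3
Total solid + water volume = 0.983121 m3
Air = (1 - 0.983121) * 100 = 1.69%

1.69


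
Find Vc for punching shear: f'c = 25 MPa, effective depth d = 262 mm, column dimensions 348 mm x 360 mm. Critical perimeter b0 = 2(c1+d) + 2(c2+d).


b0 = 2*(348 + 262) + 2*(360 + 262) = 2464 mm
Vc = 0.33 * sqrt(25) * 2464 * 262 / 1000
= 1065.19 kN

1065.19


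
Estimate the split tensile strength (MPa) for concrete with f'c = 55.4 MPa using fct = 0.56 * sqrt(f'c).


fct = 0.56 * sqrt(55.4)
= 0.56 * 7.443
= 4.168 MPa

4.168


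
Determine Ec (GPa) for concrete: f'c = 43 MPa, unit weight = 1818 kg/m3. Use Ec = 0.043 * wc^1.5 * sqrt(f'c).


Ec = 0.043 * 1818^1.5 * sqrt(43) / 1000
= 21.86 GPa

21.86


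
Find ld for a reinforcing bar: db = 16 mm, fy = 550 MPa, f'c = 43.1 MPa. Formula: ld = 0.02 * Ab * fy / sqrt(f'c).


Ab = pi * 16^2 / 4 = 201.062 mm2
ld = 0.02 * 201.062 * 550 / sqrt(43.1)
= 336.9 mm

336.9


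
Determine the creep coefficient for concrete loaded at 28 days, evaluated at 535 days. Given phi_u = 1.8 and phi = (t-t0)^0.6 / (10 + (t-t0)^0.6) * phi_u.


dt = 535 - 28 = 507
phi = 507^0.6 / (10 + 507^0.6) * 1.8
= 1.454

1.454


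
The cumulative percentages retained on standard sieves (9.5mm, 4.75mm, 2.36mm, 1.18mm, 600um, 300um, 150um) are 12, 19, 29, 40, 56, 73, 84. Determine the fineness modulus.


FM = sum(cumulative % retained) / 100
= 313 / 100
= 3.13

3.13


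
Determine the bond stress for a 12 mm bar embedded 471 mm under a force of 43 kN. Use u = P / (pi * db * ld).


u = P / (pi * db * ld)
= 43 * 1000 / (pi * 12 * 471)
= 2.422 MPa

2.422


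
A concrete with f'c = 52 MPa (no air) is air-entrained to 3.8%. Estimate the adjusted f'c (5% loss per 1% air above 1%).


Strength loss = (3.8 - 1) * 5 = 14.0%
f'c = 52 * (1 - 14.0/100)
= 44.72 MPa

44.72


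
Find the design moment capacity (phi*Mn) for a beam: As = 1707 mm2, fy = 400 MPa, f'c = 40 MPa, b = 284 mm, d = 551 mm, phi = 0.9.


a = As * fy / (0.85 * f'c * b)
= 1707 * 400 / (0.85 * 40 * 284)
= 70.7125 mm
Mn = As * fy * (d - a/2) / 10^6
= 352.0815 kN-m
phi*Mn = 0.9 * 352.0815 = 316.87 kN-m

316.87


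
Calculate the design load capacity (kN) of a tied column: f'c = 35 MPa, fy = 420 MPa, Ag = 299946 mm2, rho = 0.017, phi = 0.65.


Ast = rho * Ag = 0.017 * 299946 = 5099.082 mm2
phi*Pn = 0.65 * 0.80 * (0.85 * 35 * (299946 - 5099.082) + 420 * 5099.082) / 1000
= 5674.92 kN

5674.92


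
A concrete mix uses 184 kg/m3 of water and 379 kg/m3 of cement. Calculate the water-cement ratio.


w/c = water / cement
w/c = 184 / 379 = 0.485

0.485


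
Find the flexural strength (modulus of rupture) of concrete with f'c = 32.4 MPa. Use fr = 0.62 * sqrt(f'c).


fr = 0.62 * sqrt(32.4)
= 3.529 MPa

3.529


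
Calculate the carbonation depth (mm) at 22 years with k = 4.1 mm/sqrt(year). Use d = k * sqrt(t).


depth = k * sqrt(t)
= 4.1 * sqrt(22)
= 19.23 mm

19.23


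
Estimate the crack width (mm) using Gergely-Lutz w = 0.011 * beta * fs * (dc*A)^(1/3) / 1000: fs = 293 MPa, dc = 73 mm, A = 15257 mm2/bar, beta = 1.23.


w = 0.011 * beta * fs * (dc * A)^(1/3) / 1000
= 0.011 * 1.23 * 293 * (73 * 15257)^(1/3) / 1000
= 0.411 mm

0.411


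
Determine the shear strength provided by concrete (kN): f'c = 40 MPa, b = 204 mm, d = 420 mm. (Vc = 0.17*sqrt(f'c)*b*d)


Vc = 0.17 * sqrt(40) * 204 * 420 / 1000
= 92.12 kN

92.12


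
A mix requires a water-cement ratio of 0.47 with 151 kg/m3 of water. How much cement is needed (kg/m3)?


Cement = water / (w/c)
= 151 / 0.47
= 321.3 kg/m3

321.3


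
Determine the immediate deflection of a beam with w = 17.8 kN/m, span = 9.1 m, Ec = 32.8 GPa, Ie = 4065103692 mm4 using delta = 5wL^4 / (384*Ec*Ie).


Convert: L = 9.1 m = 9100 mm, Ec = 32.8 GPa = 32800 MPa
delta = 5 * 17.8 * 9100^4 / (384 * 32800 * 4065103692)
= 11.92 mm

11.92


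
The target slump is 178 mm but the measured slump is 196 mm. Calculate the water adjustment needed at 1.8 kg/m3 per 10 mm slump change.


Difference = 178 - 196 = -18 mm
Water adjustment = -18 * 1.8 / 10 = -3.2 kg/m3

-3.2


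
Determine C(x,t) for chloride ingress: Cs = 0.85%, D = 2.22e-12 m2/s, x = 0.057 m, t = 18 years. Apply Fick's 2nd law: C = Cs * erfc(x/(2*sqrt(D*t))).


t_seconds = 18 * 365.25 * 24 * 3600 = 568036800.0 s
arg = 0.057 / (2 * sqrt(2.22e-12 * 568036800.0))
= 0.8026
erfc(0.8026) = 0.2564
C = 0.85 * 0.2564 = 0.2179%

0.2179


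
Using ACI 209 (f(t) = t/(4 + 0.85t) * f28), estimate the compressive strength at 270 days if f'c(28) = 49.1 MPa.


f(270) = 270 / (4 + 0.85 * 270) * 49.1
= 270 / 233.5 * 49.1
= 56.78 MPa

56.78


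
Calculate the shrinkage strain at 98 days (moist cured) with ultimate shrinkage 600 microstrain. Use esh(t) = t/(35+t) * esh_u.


esh(98) = 98 / (35 + 98) * 600
= 98 / 133 * 600
= 442.1 microstrain

442.1


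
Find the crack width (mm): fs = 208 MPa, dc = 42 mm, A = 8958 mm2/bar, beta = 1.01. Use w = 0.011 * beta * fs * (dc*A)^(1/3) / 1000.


w = 0.011 * beta * fs * (dc * A)^(1/3) / 1000
= 0.011 * 1.01 * 208 * (42 * 8958)^(1/3) / 1000
= 0.167 mm

0.167


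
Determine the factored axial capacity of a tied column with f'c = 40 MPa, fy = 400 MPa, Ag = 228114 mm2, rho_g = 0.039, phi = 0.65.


Ast = rho * Ag = 0.039 * 228114 = 8896.446 mm2
phi*Pn = 0.65 * 0.80 * (0.85 * 40 * (228114 - 8896.446) + 400 * 8896.446) / 1000
= 5726.23 kN

5726.23


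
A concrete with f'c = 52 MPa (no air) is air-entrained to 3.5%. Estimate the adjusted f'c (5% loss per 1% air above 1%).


Strength loss = (3.5 - 1) * 5 = 12.5%
f'c = 52 * (1 - 12.5/100)
= 45.5 MPa

45.5


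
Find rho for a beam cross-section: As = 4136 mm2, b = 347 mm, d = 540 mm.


rho = As / (b * d)
= 4136 / (347 * 540)
= 0.0221

0.0221


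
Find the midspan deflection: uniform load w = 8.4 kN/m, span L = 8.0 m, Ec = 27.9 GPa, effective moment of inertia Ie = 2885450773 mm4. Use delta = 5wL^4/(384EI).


Convert: L = 8.0 m = 8000 mm, Ec = 27.9 GPa = 27900 MPa
delta = 5 * 8.4 * 8000^4 / (384 * 27900 * 2885450773)
= 5.56 mm

5.56


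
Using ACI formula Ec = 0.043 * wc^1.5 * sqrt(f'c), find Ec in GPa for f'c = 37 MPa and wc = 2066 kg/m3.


Ec = 0.043 * 2066^1.5 * sqrt(37) / 1000
= 24.56 GPa

24.56


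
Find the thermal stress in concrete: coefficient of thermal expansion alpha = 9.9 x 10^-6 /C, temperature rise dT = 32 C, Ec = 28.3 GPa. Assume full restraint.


sigma = alpha * dT * Ec
= 9.9e-6 * 32 * 28.3 * 1000
= 8.965 MPa

8.965


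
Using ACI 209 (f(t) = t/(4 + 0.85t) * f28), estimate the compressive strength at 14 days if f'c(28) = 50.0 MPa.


f(14) = 14 / (4 + 0.85 * 14) * 50.0
= 14 / 15.9 * 50.0
= 44.03 MPa

44.03


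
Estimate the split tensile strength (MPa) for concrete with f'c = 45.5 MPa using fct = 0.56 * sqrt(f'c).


fct = 0.56 * sqrt(45.5)
= 0.56 * 6.745
= 3.777 MPa

3.777


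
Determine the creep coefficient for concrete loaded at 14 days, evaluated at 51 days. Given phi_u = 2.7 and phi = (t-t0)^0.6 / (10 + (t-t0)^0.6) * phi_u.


dt = 51 - 14 = 37
phi = 37^0.6 / (10 + 37^0.6) * 2.7
= 1.258

1.258


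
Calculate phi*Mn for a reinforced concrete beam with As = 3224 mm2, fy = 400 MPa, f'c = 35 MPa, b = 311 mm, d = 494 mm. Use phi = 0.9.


a = As * fy / (0.85 * f'c * b)
= 3224 * 400 / (0.85 * 35 * 311)
= 139.3823 mm
Mn = As * fy * (d - a/2) / 10^6
= 547.1887 kN-m
phi*Mn = 0.9 * 547.1887 = 492.47 kN-m

492.47


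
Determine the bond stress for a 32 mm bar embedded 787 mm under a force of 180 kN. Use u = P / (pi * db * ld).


u = P / (pi * db * ld)
= 180 * 1000 / (pi * 32 * 787)
= 2.275 MPa

2.275


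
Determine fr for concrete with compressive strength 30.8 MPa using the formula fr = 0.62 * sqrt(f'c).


fr = 0.62 * sqrt(30.8)
= 3.441 MPa

3.441


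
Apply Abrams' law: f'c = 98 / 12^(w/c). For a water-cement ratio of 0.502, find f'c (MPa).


f'c = 98 / 12^0.502
= 98 / 3.481
= 28.15 MPa

28.15


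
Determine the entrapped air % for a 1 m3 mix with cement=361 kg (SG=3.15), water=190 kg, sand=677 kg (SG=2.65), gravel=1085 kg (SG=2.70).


Vol cement = 361 / (3.15 * 1000) = 0.114603 m3
Vol water = 190 / 1000 = 0.19 m3
Vol sand = 677 / (2.65 * 1000) = 0.255472 m3
Vol gravel = 1085 / (2.70 * 1000) = 0.401852 m3
Total solid + water volume = 0.961927 m3
Air = (1 - 0.961927) * 100 = 3.81%

3.81


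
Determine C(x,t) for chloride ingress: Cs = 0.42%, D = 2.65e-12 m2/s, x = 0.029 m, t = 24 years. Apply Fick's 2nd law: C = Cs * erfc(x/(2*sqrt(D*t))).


t_seconds = 24 * 365.25 * 24 * 3600 = 757382400.0 s
arg = 0.029 / (2 * sqrt(2.65e-12 * 757382400.0))
= 0.3237
erfc(0.3237) = 0.6472
C = 0.42 * 0.6472 = 0.2718%

0.2718


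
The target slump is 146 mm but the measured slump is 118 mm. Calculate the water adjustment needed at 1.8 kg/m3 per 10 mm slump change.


Difference = 146 - 118 = 28 mm
Water adjustment = 28 * 1.8 / 10 = 5.0 kg/m3

5.0


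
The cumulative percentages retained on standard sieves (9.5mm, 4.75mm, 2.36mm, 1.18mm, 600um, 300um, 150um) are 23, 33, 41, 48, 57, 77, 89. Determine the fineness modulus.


FM = sum(cumulative % retained) / 100
= 368 / 100
= 3.68

3.68


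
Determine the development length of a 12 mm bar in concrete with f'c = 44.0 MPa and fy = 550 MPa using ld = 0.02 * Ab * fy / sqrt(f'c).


Ab = pi * 12^2 / 4 = 113.097 mm2
ld = 0.02 * 113.097 * 550 / sqrt(44.0)
= 187.6 mm

187.6


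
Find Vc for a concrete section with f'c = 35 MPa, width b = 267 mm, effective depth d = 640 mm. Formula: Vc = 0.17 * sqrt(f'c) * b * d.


Vc = 0.17 * sqrt(35) * 267 * 640 / 1000
= 171.86 kN

171.86


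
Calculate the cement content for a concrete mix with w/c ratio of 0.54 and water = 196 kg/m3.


Cement = water / (w/c)
= 196 / 0.54
= 363.0 kg/m3

363.0


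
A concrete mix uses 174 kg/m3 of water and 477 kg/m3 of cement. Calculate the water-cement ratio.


w/c = water / cement
w/c = 174 / 477 = 0.365

0.365


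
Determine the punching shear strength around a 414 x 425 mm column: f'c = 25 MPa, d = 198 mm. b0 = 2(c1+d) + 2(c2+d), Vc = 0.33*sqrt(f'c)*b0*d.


b0 = 2*(414 + 198) + 2*(425 + 198) = 2470 mm
Vc = 0.33 * sqrt(25) * 2470 * 198 / 1000
= 806.95 kN

806.95


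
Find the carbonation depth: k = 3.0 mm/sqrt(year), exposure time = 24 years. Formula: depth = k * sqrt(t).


depth = k * sqrt(t)
= 3.0 * sqrt(24)
= 14.7 mm

14.7


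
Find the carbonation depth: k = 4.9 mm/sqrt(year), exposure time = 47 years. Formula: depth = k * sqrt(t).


depth = k * sqrt(t)
= 4.9 * sqrt(47)
= 33.59 mm

33.59


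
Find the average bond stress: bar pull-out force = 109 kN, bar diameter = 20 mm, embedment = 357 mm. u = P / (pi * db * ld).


u = P / (pi * db * ld)
= 109 * 1000 / (pi * 20 * 357)
= 4.859 MPa

4.859


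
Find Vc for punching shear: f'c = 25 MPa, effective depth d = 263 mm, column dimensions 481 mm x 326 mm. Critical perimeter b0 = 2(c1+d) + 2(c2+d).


b0 = 2*(481 + 263) + 2*(326 + 263) = 2666 mm
Vc = 0.33 * sqrt(25) * 2666 * 263 / 1000
= 1156.91 kN

1156.91


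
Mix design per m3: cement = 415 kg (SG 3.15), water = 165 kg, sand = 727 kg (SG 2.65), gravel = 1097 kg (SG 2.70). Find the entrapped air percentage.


Vol cement = 415 / (3.15 * 1000) = 0.131746 m3
Vol water = 165 / 1000 = 0.165 m3
Vol sand = 727 / (2.65 * 1000) = 0.27434 m3
Vol gravel = 1097 / (2.70 * 1000) = 0.406296 m3
Total solid + water volume = 0.977382 m3
Air = (1 - 0.977382) * 100 = 2.26%

2.26


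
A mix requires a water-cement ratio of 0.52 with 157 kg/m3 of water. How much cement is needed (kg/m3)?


Cement = water / (w/c)
= 157 / 0.52
= 301.9 kg/m3

301.9


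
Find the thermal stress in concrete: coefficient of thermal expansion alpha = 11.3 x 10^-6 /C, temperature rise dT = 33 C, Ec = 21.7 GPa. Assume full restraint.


sigma = alpha * dT * Ec
= 11.3e-6 * 33 * 21.7 * 1000
= 8.092 MPa

8.092


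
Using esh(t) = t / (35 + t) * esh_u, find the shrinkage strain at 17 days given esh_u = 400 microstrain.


esh(17) = 17 / (35 + 17) * 400
= 17 / 52 * 400
= 130.8 microstrain

130.8


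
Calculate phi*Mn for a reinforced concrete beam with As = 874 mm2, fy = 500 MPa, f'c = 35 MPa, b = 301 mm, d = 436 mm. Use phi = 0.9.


a = As * fy / (0.85 * f'c * b)
= 874 * 500 / (0.85 * 35 * 301)
= 48.8009 mm
Mn = As * fy * (d - a/2) / 10^6
= 179.869 kN-m
phi*Mn = 0.9 * 179.869 = 161.88 kN-m

161.88


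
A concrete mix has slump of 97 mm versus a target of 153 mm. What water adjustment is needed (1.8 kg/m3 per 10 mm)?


Difference = 153 - 97 = 56 mm
Water adjustment = 56 * 1.8 / 10 = 10.1 kg/m3

10.1


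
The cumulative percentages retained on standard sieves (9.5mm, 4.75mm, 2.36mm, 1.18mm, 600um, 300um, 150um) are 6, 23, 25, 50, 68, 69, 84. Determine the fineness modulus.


FM = sum(cumulative % retained) / 100
= 325 / 100
= 3.25

3.25


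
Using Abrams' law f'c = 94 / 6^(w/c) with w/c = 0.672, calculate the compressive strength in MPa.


f'c = 94 / 6^0.672
= 94 / 3.334
= 28.2 MPa

28.2


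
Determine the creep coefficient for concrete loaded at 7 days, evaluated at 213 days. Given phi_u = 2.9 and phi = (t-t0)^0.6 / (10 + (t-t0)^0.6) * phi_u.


dt = 213 - 7 = 206
phi = 206^0.6 / (10 + 206^0.6) * 2.9
= 2.058

2.058


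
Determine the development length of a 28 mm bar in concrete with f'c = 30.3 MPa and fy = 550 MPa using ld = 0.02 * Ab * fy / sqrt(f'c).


Ab = pi * 28^2 / 4 = 615.752 mm2
ld = 0.02 * 615.752 * 550 / sqrt(30.3)
= 1230.5 mm

1230.5


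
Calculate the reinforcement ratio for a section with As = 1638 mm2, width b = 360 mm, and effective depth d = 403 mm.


rho = As / (b * d)
= 1638 / (360 * 403)
= 0.0113

0.0113


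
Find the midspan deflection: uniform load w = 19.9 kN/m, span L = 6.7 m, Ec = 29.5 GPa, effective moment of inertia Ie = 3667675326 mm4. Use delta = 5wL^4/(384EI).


Convert: L = 6.7 m = 6700 mm, Ec = 29.5 GPa = 29500 MPa
delta = 5 * 19.9 * 6700^4 / (384 * 29500 * 3667675326)
= 4.83 mm

4.83


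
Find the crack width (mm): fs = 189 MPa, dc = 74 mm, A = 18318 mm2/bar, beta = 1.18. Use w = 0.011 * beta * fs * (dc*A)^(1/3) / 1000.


w = 0.011 * beta * fs * (dc * A)^(1/3) / 1000
= 0.011 * 1.18 * 189 * (74 * 18318)^(1/3) / 1000
= 0.272 mm

0.272


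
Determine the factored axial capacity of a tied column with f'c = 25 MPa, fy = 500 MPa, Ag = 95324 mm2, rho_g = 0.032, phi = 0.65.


Ast = rho * Ag = 0.032 * 95324 = 3050.368 mm2
phi*Pn = 0.65 * 0.80 * (0.85 * 25 * (95324 - 3050.368) + 500 * 3050.368) / 1000
= 1812.72 kN

1812.72


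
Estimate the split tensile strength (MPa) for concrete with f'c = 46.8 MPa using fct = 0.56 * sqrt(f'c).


fct = 0.56 * sqrt(46.8)
= 0.56 * 6.841
= 3.831 MPa

3.831


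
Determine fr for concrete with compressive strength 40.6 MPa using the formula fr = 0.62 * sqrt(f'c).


fr = 0.62 * sqrt(40.6)
= 3.951 MPa

3.951


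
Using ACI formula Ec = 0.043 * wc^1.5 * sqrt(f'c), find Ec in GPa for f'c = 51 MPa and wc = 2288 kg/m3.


Ec = 0.043 * 2288^1.5 * sqrt(51) / 1000
= 33.61 GPa

33.61


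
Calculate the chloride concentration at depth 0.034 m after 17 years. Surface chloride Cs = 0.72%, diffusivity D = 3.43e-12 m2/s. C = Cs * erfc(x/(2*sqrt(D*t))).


t_seconds = 17 * 365.25 * 24 * 3600 = 536479200.0 s
arg = 0.034 / (2 * sqrt(3.43e-12 * 536479200.0))
= 0.3963
erfc(0.3963) = 0.5752
C = 0.72 * 0.5752 = 0.4141%

0.4141


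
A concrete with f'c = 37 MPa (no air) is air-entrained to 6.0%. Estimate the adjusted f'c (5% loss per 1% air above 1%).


Strength loss = (6.0 - 1) * 5 = 25.0%
f'c = 37 * (1 - 25.0/100)
= 27.75 MPa

27.75


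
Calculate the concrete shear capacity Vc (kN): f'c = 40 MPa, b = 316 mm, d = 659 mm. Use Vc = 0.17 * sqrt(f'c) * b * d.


Vc = 0.17 * sqrt(40) * 316 * 659 / 1000
= 223.9 kN

223.9


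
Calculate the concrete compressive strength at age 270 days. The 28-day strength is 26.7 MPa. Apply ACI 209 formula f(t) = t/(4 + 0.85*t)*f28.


f(270) = 270 / (4 + 0.85 * 270) * 26.7
= 270 / 233.5 * 26.7
= 30.87 MPa

30.87


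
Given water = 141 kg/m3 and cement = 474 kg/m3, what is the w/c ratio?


w/c = water / cement
w/c = 141 / 474 = 0.297

0.297


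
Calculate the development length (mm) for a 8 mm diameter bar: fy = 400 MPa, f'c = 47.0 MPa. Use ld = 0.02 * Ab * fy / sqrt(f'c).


Ab = pi * 8^2 / 4 = 50.265 mm2
ld = 0.02 * 50.265 * 400 / sqrt(47.0)
= 58.7 mm

58.7


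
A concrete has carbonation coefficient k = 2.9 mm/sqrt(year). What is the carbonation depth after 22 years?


depth = k * sqrt(t)
= 2.9 * sqrt(22)
= 13.6 mm

13.6


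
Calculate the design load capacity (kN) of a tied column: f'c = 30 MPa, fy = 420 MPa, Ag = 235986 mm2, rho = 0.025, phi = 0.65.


Ast = rho * Ag = 0.025 * 235986 = 5899.65 mm2
phi*Pn = 0.65 * 0.80 * (0.85 * 30 * (235986 - 5899.65) + 420 * 5899.65) / 1000
= 4339.43 kN

4339.43


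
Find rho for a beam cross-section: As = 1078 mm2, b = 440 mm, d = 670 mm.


rho = As / (b * d)
= 1078 / (440 * 670)
= 0.0037

0.0037


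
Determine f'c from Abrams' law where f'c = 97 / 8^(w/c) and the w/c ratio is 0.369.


f'c = 97 / 8^0.369
= 97 / 2.154
= 45.03 MPa

45.03


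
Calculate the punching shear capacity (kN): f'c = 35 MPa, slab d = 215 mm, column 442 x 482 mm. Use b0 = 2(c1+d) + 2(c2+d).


b0 = 2*(442 + 215) + 2*(482 + 215) = 2708 mm
Vc = 0.33 * sqrt(35) * 2708 * 215 / 1000
= 1136.67 kN

1136.67


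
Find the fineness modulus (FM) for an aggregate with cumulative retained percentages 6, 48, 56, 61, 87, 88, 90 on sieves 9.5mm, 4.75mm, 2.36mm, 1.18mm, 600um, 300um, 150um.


FM = sum(cumulative % retained) / 100
= 436 / 100
= 4.36

4.36


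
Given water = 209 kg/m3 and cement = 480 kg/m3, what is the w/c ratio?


w/c = water / cement
w/c = 209 / 480 = 0.435

0.435


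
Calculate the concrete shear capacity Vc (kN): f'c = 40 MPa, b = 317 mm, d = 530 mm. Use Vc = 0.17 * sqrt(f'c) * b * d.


Vc = 0.17 * sqrt(40) * 317 * 530 / 1000
= 180.64 kN

180.64


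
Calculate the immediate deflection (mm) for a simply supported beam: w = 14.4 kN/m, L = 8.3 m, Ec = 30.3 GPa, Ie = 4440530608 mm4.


Convert: L = 8.3 m = 8300 mm, Ec = 30.3 GPa = 30300 MPa
delta = 5 * 14.4 * 8300^4 / (384 * 30300 * 4440530608)
= 6.61 mm

6.61


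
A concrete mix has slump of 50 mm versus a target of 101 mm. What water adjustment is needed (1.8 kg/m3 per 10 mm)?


Difference = 101 - 50 = 51 mm
Water adjustment = 51 * 1.8 / 10 = 9.2 kg/m3

9.2


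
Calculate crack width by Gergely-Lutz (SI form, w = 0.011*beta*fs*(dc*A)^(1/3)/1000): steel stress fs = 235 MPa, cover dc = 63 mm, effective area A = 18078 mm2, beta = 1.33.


w = 0.011 * beta * fs * (dc * A)^(1/3) / 1000
= 0.011 * 1.33 * 235 * (63 * 18078)^(1/3) / 1000
= 0.359 mm

0.359


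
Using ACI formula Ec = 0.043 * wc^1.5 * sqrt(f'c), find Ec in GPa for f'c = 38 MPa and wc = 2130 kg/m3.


Ec = 0.043 * 2130^1.5 * sqrt(38) / 1000
= 26.06 GPa

26.06


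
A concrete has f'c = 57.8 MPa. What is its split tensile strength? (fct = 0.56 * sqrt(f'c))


fct = 0.56 * sqrt(57.8)
= 0.56 * 7.603
= 4.257 MPa

4.257


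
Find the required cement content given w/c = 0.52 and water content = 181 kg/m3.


Cement = water / (w/c)
= 181 / 0.52
= 348.1 kg/m3

348.1


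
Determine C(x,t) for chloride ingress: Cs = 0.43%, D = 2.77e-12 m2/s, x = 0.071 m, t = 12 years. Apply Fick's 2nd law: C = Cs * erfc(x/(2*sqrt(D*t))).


t_seconds = 12 * 365.25 * 24 * 3600 = 378691200.0 s
arg = 0.071 / (2 * sqrt(2.77e-12 * 378691200.0))
= 1.0961
erfc(1.0961) = 0.1211
C = 0.43 * 0.1211 = 0.0521%

0.0521


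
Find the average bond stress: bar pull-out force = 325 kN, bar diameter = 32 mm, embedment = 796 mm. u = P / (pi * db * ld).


u = P / (pi * db * ld)
= 325 * 1000 / (pi * 32 * 796)
= 4.061 MPa

4.061


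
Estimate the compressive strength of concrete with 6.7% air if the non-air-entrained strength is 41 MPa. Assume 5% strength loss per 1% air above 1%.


Strength loss = (6.7 - 1) * 5 = 28.5%
f'c = 41 * (1 - 28.5/100)
= 29.32 MPa

29.32


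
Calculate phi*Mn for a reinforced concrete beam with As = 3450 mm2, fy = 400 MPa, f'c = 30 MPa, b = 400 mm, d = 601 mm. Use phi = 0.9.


a = As * fy / (0.85 * f'c * b)
= 3450 * 400 / (0.85 * 30 * 400)
= 135.2941 mm
Mn = As * fy * (d - a/2) / 10^6
= 736.0271 kN-m
phi*Mn = 0.9 * 736.0271 = 662.42 kN-m

662.42


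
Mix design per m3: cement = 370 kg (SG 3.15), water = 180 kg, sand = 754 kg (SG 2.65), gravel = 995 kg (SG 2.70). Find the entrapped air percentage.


Vol cement = 370 / (3.15 * 1000) = 0.11746 m3
Vol water = 180 / 1000 = 0.18 m3
Vol sand = 754 / (2.65 * 1000) = 0.284528 m3
Vol gravel = 995 / (2.70 * 1000) = 0.368519 m3
Total solid + water volume = 0.950507 m3
Air = (1 - 0.950507) * 100 = 4.95%

4.95
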